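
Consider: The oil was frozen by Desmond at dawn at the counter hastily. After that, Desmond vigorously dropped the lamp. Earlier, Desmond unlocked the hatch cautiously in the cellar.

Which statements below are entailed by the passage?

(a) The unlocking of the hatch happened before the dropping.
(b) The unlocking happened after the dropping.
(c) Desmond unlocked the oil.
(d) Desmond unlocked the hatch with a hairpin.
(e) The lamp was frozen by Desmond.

(a)

(a) Entailed — the narrative places the unlocking before the dropping.
(b) Not entailed — the narrative places the unlocking before the dropping, not after.
(c) Not entailed — Desmond unlocked the hatch, not the oil; the oil belongs to the freezing event.
(d) Not entailed — 'with a hairpin' adds information not in the original event.
(e) Not entailed — Desmond froze the oil, not the lamp; the lamp belongs to the dropping event.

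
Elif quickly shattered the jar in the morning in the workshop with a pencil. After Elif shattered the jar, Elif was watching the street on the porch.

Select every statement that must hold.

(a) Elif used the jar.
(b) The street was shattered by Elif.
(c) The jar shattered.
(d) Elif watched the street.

(a) Not entailed — the jar is the patient, not an instrument — Elif used a pencil.
(b) Not entailed — Elif shattered the jar, not the street; the street belongs to the watching event.
(c) Entailed — 'Elif shattered the jar' is causative; it entails the inchoative 'the jar shattered'.
(d) Entailed — 'watch' is an activity; 'was watching' entails that some watching happened, so 'watched' holds.

(c), (d)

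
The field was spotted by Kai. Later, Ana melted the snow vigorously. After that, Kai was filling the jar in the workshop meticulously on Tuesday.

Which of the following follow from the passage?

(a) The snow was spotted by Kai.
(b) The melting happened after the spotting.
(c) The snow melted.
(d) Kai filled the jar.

(a) Not entailed — Kai spotted the field, not the snow; the snow belongs to the melting event.
(b) Entailed — the narrative places the spotting before the melting.
(c) Entailed — 'Ana melted the snow' is causative; it entails the inchoative 'the snow melted'.
(d) Not entailed — 'was filling' is progressive on an accomplishment; it does not entail the completed 'filled'.

(b), (c)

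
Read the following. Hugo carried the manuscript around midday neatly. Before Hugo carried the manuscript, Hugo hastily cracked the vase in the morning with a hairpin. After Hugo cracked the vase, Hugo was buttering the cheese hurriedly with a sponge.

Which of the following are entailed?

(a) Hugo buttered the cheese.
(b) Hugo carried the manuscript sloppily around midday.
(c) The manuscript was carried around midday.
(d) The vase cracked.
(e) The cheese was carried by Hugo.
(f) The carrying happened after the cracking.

(a) Not entailed — 'was buttering' is progressive on an accomplishment; it does not entail the completed 'buttered'.
(b) Not entailed — 'sloppily' adds a manner not in (and inconsistent with) the original.
(c) Entailed — every conjunct here is already in the original carrying event.
(d) Entailed — 'Hugo cracked the vase' is causative; it entails the inchoative 'the vase cracked'.
(e) Not entailed — Hugo carried the manuscript, not the cheese; the cheese belongs to the buttering event.
(f) Entailed — the narrative places the cracking before the carrying.

(c), (d), (f)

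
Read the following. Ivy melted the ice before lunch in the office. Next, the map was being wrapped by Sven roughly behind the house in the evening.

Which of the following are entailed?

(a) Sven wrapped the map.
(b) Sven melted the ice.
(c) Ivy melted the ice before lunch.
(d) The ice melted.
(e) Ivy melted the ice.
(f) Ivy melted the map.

(c), (d), (e)

(a) Not entailed — 'was wrapping' is progressive on an accomplishment; it does not entail the completed 'wrapped'.
(b) Not entailed — the passage has Ivy melting the ice, not Sven.
(c) Entailed — dropping 'in the office' leaves a sub-description the original still satisfies.
(d) Entailed — 'Ivy melted the ice' is causative; it entails the inchoative 'the ice melted'.
(e) Entailed — dropping 'in the office', 'before lunch' leaves a sub-description the original still satisfies.
(f) Not entailed — Ivy melted the ice, not the map; the map belongs to the wrapping event.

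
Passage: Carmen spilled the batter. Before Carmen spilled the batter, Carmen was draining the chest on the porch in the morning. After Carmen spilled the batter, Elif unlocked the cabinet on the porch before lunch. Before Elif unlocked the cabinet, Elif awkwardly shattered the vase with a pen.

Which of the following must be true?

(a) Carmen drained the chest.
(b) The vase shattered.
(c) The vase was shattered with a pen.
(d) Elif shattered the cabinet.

(a) Not entailed — 'was draining' is progressive on an accomplishment; it does not entail the completed 'drained'.
(b) Entailed — 'Elif shattered the vase' is causative; it entails the inchoative 'the vase shattered'.
(c) Entailed — every conjunct here is already in the original shattering event.
(d) Not entailed — Elif shattered the vase, not the cabinet; the cabinet belongs to the unlocking event.

(b), (c)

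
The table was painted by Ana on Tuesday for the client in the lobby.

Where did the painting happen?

'in the lobby' marks the location of the painting event.

in the lobby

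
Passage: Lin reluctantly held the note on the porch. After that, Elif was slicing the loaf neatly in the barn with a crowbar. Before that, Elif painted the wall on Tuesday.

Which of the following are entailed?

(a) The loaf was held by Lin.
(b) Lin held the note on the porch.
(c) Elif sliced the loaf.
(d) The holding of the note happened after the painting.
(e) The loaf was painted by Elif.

(b)

(a) Not entailed — Lin held the note, not the loaf; the loaf belongs to the slicing event.
(b) Entailed — the original entails any weakening of itself; this just drops 'reluctantly'.
(c) Not entailed — 'was slicing' is progressive on an accomplishment; it does not entail the completed 'sliced'.
(d) Not entailed — the narrative doesn't order the painting relative to the holding.
(e) Not entailed — Elif painted the wall, not the loaf; the loaf belongs to the slicing event.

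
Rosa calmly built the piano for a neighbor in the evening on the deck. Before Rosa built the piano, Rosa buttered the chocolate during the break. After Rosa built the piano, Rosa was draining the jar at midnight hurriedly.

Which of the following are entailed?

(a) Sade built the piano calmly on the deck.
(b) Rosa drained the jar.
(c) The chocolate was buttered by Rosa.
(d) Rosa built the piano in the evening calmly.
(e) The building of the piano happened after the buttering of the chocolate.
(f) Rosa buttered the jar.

(c), (d), (e)

(a) Not entailed — the passage has Rosa building the piano, not Sade.
(b) Not entailed — 'was draining' is progressive on an accomplishment; it does not entail the completed 'drained'.
(c) Entailed — this follows by dropping conjuncts from the buttering event's description.
(d) Entailed — every conjunct here is already in the original building event.
(e) Entailed — the narrative places the buttering before the building.
(f) Not entailed — Rosa buttered the chocolate, not the jar; the jar belongs to the draining event.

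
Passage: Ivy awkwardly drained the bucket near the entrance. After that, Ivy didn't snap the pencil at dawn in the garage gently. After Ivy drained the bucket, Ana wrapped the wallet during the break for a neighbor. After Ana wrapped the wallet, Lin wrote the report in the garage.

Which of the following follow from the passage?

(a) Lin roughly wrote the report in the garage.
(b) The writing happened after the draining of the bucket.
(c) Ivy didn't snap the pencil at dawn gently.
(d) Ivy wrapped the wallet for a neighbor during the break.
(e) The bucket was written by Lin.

(a) Not entailed — 'roughly' adds information not in the original event.
(b) Entailed — the narrative places the draining before the writing.
(c) Not entailed — dropping 'in the garage' under negation is not valid — the original leaves open that Ivy snapped the pencil some other way.
(d) Not entailed — the passage has Ana wrapping the wallet, not Ivy.
(e) Not entailed — Lin wrote the report, not the bucket; the bucket belongs to the draining event.

(b)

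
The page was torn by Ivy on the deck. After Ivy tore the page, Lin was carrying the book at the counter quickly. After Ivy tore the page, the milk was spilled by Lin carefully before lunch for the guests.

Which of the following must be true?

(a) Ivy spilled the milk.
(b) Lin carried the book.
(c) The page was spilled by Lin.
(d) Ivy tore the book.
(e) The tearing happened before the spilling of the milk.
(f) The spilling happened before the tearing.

(a) Not entailed — the passage has Lin spilling the milk, not Ivy.
(b) Entailed — 'carry' is an activity; 'was carrying' entails that some carrying happened, so 'carried' holds.
(c) Not entailed — Lin spilled the milk, not the page; the page belongs to the tearing event.
(d) Not entailed — Ivy tore the page, not the book; the book belongs to the carrying event.
(e) Entailed — the narrative places the tearing before the spilling.
(f) Not entailed — the narrative places the tearing before the spilling, not after.

(b), (e)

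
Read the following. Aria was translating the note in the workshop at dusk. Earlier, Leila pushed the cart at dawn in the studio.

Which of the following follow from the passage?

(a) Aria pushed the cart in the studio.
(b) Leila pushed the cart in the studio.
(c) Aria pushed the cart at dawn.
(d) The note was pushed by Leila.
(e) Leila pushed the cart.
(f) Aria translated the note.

(b), (e)

(a) Not entailed — the passage has Leila pushing the cart, not Aria.
(b) Entailed — this follows by dropping conjuncts from the pushing event's description.
(c) Not entailed — the passage has Leila pushing the cart, not Aria.
(d) Not entailed — Leila pushed the cart, not the note; the note belongs to the translating event.
(e) Entailed — the original entails any weakening of itself; this just drops 'in the studio', 'at dawn'.
(f) Not entailed — 'was translating' is progressive on an accomplishment; it does not entail the completed 'translated'.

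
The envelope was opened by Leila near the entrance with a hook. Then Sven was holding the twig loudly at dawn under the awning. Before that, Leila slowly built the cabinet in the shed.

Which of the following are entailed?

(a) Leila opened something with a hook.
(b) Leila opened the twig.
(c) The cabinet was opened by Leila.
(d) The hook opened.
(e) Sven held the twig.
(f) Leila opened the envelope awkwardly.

(a), (e)

(a) Entailed — dropping 'near the entrance' and generalizing the patient leaves a sub-description the original still satisfies.
(b) Not entailed — Leila opened the envelope, not the twig; the twig belongs to the holding event.
(c) Not entailed — Leila opened the envelope, not the cabinet; the cabinet belongs to the building event.
(d) Not entailed — the envelope is what opened, not the hook.
(e) Entailed — 'hold' is an activity; 'was holding' entails that some holding happened, so 'held' holds.
(f) Not entailed — 'awkwardly' adds information not in the original event.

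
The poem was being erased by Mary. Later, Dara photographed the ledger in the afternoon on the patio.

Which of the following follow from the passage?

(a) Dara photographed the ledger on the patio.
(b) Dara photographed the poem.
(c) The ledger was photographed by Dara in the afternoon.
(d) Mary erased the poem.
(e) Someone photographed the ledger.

(a), (c), (e)

(a) Entailed — the original entails any weakening of itself; this just drops 'in the afternoon'.
(b) Not entailed — Dara photographed the ledger, not the poem; the poem belongs to the erasing event.
(c) Entailed — this follows by dropping conjuncts from the photographing event's description.
(d) Not entailed — 'was erasing' is progressive on an accomplishment; it does not entail the completed 'erased'.
(e) Entailed — this follows by dropping conjuncts from the photographing event's description.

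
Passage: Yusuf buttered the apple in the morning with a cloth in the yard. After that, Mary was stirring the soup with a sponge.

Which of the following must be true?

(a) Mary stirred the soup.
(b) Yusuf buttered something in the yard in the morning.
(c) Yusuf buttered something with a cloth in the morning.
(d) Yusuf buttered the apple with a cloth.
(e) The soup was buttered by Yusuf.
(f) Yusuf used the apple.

(a) Entailed — 'stir' is an activity; 'was stirring' entails that some stirring happened, so 'stirred' holds.
(b) Entailed — dropping 'with a cloth' and generalizing the patient leaves a sub-description the original still satisfies.
(c) Entailed — dropping 'in the yard' and generalizing the patient leaves a sub-description the original still satisfies.
(d) Entailed — the original entails any weakening of itself; this just drops 'in the morning', 'in the yard'.
(e) Not entailed — Yusuf buttered the apple, not the soup; the soup belongs to the stirring event.
(f) Not entailed — the apple is the patient, not an instrument — Yusuf used a cloth.

(a), (b), (c), (d)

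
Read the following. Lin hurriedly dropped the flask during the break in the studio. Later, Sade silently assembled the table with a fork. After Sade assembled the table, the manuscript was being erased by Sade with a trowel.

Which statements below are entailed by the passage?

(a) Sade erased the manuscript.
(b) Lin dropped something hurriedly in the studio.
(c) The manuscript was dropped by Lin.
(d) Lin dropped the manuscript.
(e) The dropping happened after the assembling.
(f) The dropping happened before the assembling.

(a) Not entailed — 'was erasing' is progressive on an accomplishment; it does not entail the completed 'erased'.
(b) Entailed — this follows by dropping conjuncts from the dropping event's description.
(c) Not entailed — Lin dropped the flask, not the manuscript; the manuscript belongs to the erasing event.
(d) Not entailed — Lin dropped the flask, not the manuscript; the manuscript belongs to the erasing event.
(e) Not entailed — the narrative places the dropping before the assembling, not after.
(f) Entailed — the narrative places the dropping before the assembling.

(b), (f)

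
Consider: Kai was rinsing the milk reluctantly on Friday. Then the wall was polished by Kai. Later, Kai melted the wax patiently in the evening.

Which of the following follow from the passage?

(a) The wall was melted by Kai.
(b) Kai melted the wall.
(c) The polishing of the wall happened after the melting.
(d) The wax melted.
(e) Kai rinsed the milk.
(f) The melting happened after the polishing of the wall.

(a) Not entailed — Kai melted the wax, not the wall; the wall belongs to the polishing event.
(b) Not entailed — Kai melted the wax, not the wall; the wall belongs to the polishing event.
(c) Not entailed — the narrative places the polishing before the melting, not after.
(d) Entailed — 'Kai melted the wax' is causative; it entails the inchoative 'the wax melted'.
(e) Entailed — 'rinse' is an activity; 'was rinsing' entails that some rinsing happened, so 'rinsed' holds.
(f) Entailed — the narrative places the polishing before the melting.

(d), (e), (f)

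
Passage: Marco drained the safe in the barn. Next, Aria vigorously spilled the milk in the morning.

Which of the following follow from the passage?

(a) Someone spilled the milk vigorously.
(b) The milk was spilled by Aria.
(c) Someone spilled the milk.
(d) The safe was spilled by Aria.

(a) Entailed — every conjunct here is already in the original spilling event.
(b) Entailed — dropping 'vigorously', 'in the morning' leaves a sub-description the original still satisfies.
(c) Entailed — the original entails any weakening of itself; this just drops 'vigorously', 'in the morning' and generalizes the agent.
(d) Not entailed — Aria spilled the milk, not the safe; the safe belongs to the draining event.

(a), (b), (c)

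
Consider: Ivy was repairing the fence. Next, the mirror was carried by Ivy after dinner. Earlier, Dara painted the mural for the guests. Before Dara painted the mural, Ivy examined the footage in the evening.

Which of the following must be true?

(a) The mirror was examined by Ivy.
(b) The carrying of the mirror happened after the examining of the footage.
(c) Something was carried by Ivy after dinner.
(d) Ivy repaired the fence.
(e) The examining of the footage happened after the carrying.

(b), (c)

(a) Not entailed — Ivy examined the footage, not the mirror; the mirror belongs to the carrying event.
(b) Entailed — the narrative places the examining before the carrying.
(c) Entailed — every conjunct here is already in the original carrying event.
(d) Not entailed — 'was repairing' is progressive on an accomplishment; it does not entail the completed 'repaired'.
(e) Not entailed — the narrative places the examining before the carrying, not after.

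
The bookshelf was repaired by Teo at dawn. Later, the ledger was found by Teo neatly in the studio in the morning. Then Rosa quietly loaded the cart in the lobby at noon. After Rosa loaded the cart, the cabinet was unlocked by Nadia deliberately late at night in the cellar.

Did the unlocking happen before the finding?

The narrative orders the finding before the unlocking.

no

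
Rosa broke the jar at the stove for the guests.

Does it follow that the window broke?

no

Nothing is said about any window; only the jar is affected.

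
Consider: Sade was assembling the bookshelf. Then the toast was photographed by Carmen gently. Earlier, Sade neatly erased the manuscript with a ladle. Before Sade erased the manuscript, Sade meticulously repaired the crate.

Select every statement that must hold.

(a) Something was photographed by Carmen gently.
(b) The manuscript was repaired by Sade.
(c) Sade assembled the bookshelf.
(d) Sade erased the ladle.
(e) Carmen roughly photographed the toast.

(a) Entailed — every conjunct here is already in the original photographing event.
(b) Not entailed — Sade repaired the crate, not the manuscript; the manuscript belongs to the erasing event.
(c) Not entailed — 'was assembling' is progressive on an accomplishment; it does not entail the completed 'assembled'.
(d) Not entailed — the ladle is the instrument, not what was erased.
(e) Not entailed — 'roughly' adds a manner not in (and inconsistent with) the original.

(a)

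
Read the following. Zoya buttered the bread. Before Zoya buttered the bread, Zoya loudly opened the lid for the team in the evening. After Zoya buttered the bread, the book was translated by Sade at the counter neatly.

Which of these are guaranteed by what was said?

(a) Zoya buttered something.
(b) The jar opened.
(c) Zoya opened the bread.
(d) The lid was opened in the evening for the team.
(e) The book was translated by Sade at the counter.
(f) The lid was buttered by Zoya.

(a) Entailed — this follows by dropping conjuncts from the buttering event's description.
(b) Not entailed — the lid is what opened, not the jar.
(c) Not entailed — Zoya opened the lid, not the bread; the bread belongs to the buttering event.
(d) Entailed — every conjunct here is already in the original opening event.
(e) Entailed — dropping 'neatly' leaves a sub-description the original still satisfies.
(f) Not entailed — Zoya buttered the bread, not the lid; the lid belongs to the opening event.

(a), (d), (e)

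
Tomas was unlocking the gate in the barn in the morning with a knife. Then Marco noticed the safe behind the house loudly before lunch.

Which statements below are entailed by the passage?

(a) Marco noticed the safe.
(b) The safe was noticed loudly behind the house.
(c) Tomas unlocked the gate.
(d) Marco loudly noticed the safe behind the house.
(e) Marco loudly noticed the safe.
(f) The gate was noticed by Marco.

(a) Entailed — the original entails any weakening of itself; this just drops 'behind the house', 'before lunch', 'loudly'.
(b) Entailed — the original entails any weakening of itself; this just drops 'before lunch' and generalizes the agent.
(c) Not entailed — 'was unlocking' is progressive on an accomplishment; it does not entail the completed 'unlocked'.
(d) Entailed — every conjunct here is already in the original noticing event.
(e) Entailed — the original entails any weakening of itself; this just drops 'behind the house', 'before lunch'.
(f) Not entailed — Marco noticed the safe, not the gate; the gate belongs to the unlocking event.

(a), (b), (d), (e)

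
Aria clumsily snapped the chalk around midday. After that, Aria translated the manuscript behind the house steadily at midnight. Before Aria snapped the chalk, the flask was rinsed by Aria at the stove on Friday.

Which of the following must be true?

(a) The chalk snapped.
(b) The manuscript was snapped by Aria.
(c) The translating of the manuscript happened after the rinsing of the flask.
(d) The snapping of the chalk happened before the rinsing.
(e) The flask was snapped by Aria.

(a) Entailed — 'Aria snapped the chalk' is causative; it entails the inchoative 'the chalk snapped'.
(b) Not entailed — Aria snapped the chalk, not the manuscript; the manuscript belongs to the translating event.
(c) Entailed — the narrative places the rinsing before the translating.
(d) Not entailed — the narrative places the rinsing before the snapping, not after.
(e) Not entailed — Aria snapped the chalk, not the flask; the flask belongs to the rinsing event.

(a), (c)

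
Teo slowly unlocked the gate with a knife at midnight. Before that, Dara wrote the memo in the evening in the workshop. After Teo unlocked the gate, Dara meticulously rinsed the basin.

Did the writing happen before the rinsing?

yes

The narrative orders the writing before the rinsing.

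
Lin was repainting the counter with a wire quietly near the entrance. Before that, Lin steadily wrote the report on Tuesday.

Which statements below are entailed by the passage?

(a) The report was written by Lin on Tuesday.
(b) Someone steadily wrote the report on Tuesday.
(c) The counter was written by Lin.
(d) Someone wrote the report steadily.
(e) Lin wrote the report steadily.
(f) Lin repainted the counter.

(a) Entailed — every conjunct here is already in the original writing event.
(b) Entailed — this follows by dropping conjuncts from the writing event's description.
(c) Not entailed — Lin wrote the report, not the counter; the counter belongs to the repainting event.
(d) Entailed — the original entails any weakening of itself; this just drops 'on Tuesday' and generalizes the agent.
(e) Entailed — the original entails any weakening of itself; this just drops 'on Tuesday'.
(f) Not entailed — 'was repainting' is progressive on an accomplishment; it does not entail the completed 'repainted'.

(a), (b), (d), (e)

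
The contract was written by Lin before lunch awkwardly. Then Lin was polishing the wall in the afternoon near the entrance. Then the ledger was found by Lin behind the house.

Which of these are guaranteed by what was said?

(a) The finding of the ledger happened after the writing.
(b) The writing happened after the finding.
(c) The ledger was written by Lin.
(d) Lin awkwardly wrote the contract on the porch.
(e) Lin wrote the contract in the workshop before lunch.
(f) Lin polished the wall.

(a) Entailed — the narrative places the writing before the finding.
(b) Not entailed — the narrative places the writing before the finding, not after.
(c) Not entailed — Lin wrote the contract, not the ledger; the ledger belongs to the finding event.
(d) Not entailed — 'on the porch' adds information not in the original event.
(e) Not entailed — 'in the workshop' adds information not in the original event.
(f) Entailed — 'polish' is an activity; 'was polishing' entails that some polishing happened, so 'polished' holds.

(a), (f)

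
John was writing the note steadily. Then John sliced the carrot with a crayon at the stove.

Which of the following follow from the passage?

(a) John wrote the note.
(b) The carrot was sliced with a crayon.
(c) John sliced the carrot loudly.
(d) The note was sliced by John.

(a) Not entailed — 'was writing' is progressive on an accomplishment; it does not entail the completed 'wrote'.
(b) Entailed — dropping 'at the stove' and generalizing the agent leaves a sub-description the original still satisfies.
(c) Not entailed — 'loudly' adds information not in the original event.
(d) Not entailed — John sliced the carrot, not the note; the note belongs to the writing event.

(b)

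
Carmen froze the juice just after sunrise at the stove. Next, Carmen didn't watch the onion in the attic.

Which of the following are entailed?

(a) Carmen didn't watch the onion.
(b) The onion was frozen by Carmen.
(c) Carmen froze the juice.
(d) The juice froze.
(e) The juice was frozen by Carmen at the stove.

(a) Not entailed — dropping 'in the attic' under negation is not valid — the original leaves open that Carmen watched the onion some other way.
(b) Not entailed — Carmen froze the juice, not the onion; the onion belongs to the watching event.
(c) Entailed — every conjunct here is already in the original freezing event.
(d) Entailed — 'Carmen froze the juice' is causative; it entails the inchoative 'the juice froze'.
(e) Entailed — this follows by dropping conjuncts from the freezing event's description.

(c), (d), (e)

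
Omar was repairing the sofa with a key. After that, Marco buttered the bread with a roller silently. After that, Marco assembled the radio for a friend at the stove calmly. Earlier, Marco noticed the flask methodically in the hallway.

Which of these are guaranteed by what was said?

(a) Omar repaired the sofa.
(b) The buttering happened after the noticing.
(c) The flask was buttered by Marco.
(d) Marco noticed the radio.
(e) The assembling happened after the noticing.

(a) Not entailed — 'was repairing' is progressive on an accomplishment; it does not entail the completed 'repaired'.
(b) Not entailed — the narrative doesn't order the noticing relative to the buttering.
(c) Not entailed — Marco buttered the bread, not the flask; the flask belongs to the noticing event.
(d) Not entailed — Marco noticed the flask, not the radio; the radio belongs to the assembling event.
(e) Entailed — the narrative places the noticing before the assembling.

(e)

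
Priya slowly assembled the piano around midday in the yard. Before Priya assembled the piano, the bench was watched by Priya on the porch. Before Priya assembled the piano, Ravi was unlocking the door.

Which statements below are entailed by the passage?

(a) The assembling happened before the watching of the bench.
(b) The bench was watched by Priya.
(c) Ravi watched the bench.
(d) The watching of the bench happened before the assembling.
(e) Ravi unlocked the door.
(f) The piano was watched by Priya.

(a) Not entailed — the narrative places the watching before the assembling, not after.
(b) Entailed — this follows by dropping conjuncts from the watching event's description.
(c) Not entailed — the passage has Priya watching the bench, not Ravi.
(d) Entailed — the narrative places the watching before the assembling.
(e) Not entailed — 'was unlocking' is progressive on an accomplishment; it does not entail the completed 'unlocked'.
(f) Not entailed — Priya watched the bench, not the piano; the piano belongs to the assembling event.

(b), (d)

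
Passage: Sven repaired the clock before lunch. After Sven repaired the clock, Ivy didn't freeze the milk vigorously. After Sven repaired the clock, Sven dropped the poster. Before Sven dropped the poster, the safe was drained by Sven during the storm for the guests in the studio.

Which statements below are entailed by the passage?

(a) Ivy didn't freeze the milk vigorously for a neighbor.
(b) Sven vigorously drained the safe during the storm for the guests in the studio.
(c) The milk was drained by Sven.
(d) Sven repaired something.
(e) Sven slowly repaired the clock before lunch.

(a) Entailed — under negation, adding a further restriction is entailed: if no such freezing event occurred, none occurred for a neighbor either.
(b) Not entailed — 'vigorously' adds information not in the original event.
(c) Not entailed — Sven drained the safe, not the milk; the milk belongs to the freezing event.
(d) Entailed — the original entails any weakening of itself; this just drops 'before lunch' and generalizes the patient.
(e) Not entailed — 'slowly' adds information not in the original event.

(a), (d)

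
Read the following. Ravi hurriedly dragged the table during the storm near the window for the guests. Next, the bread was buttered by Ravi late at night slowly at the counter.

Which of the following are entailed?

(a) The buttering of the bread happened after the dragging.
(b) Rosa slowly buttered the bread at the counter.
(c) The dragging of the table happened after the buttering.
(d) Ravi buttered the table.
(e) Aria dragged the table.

(a)

(a) Entailed — the narrative places the dragging before the buttering.
(b) Not entailed — the passage has Ravi buttering the bread, not Rosa.
(c) Not entailed — the narrative places the dragging before the buttering, not after.
(d) Not entailed — Ravi buttered the bread, not the table; the table belongs to the dragging event.
(e) Not entailed — the passage has Ravi dragging the table, not Aria.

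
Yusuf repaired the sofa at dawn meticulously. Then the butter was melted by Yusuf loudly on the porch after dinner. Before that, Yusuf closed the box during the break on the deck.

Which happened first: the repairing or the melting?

The connectives place the repairing before the melting.

the repairing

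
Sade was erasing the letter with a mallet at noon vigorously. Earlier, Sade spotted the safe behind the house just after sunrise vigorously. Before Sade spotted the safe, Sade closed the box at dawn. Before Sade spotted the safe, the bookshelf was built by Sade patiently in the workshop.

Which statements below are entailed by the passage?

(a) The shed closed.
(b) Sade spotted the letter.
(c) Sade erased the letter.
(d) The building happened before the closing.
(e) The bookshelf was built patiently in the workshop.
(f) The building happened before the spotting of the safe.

(e), (f)

(a) Not entailed — the box is what closed, not the shed.
(b) Not entailed — Sade spotted the safe, not the letter; the letter belongs to the erasing event.
(c) Not entailed — 'was erasing' is progressive on an accomplishment; it does not entail the completed 'erased'.
(d) Not entailed — the narrative doesn't order the building relative to the closing.
(e) Entailed — the original entails any weakening of itself; this just generalizes the agent.
(f) Entailed — the narrative places the building before the spotting.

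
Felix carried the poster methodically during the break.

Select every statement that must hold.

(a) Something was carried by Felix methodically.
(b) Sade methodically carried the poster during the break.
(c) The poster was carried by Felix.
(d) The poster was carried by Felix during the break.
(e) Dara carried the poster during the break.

(a), (c), (d)

(a) Entailed — dropping 'during the break' and generalizing the patient leaves a sub-description the original still satisfies.
(b) Not entailed — the passage has Felix carrying the poster, not Sade.
(c) Entailed — this follows by dropping conjuncts from the carrying event's description.
(d) Entailed — every conjunct here is already in the original carrying event.
(e) Not entailed — the passage has Felix carrying the poster, not Dara.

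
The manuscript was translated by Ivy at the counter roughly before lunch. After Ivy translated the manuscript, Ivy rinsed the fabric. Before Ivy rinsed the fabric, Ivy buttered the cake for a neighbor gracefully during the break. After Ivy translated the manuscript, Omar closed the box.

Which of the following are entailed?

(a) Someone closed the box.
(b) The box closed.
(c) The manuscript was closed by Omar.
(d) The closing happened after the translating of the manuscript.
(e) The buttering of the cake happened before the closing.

(a), (b), (d)

(a) Entailed — this follows by dropping conjuncts from the closing event's description.
(b) Entailed — 'Omar closed the box' is causative; it entails the inchoative 'the box closed'.
(c) Not entailed — Omar closed the box, not the manuscript; the manuscript belongs to the translating event.
(d) Entailed — the narrative places the translating before the closing.
(e) Not entailed — the narrative doesn't order the buttering relative to the closing.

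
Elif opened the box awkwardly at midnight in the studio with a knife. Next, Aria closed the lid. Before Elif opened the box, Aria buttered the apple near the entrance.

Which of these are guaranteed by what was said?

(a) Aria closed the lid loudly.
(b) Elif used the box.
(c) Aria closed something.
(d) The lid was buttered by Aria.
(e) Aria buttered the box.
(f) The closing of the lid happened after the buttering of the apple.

(c), (f)

(a) Not entailed — 'loudly' adds information not in the original event.
(b) Not entailed — the box is the patient, not an instrument — Elif used a knife.
(c) Entailed — every conjunct here is already in the original closing event.
(d) Not entailed — Aria buttered the apple, not the lid; the lid belongs to the closing event.
(e) Not entailed — Aria buttered the apple, not the box; the box belongs to the opening event.
(f) Entailed — the narrative places the buttering before the closing.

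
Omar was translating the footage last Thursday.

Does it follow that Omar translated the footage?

'was translating' is progressive; for an accomplishment like 'translate the footage', it doesn't entail completion.

no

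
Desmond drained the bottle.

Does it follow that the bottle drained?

'Desmond drained the bottle' is the causative; it entails the inchoative 'the bottle drained'.

yes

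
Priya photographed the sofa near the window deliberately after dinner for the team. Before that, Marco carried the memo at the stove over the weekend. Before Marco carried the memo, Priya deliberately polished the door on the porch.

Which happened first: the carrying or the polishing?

the polishing

The connectives place the polishing before the carrying.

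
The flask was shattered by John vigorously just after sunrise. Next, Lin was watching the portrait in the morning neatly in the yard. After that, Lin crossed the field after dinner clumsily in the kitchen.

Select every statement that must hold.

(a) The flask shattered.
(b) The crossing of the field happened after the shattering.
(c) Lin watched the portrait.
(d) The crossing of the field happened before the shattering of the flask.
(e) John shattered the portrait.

(a) Entailed — 'John shattered the flask' is causative; it entails the inchoative 'the flask shattered'.
(b) Entailed — the narrative places the shattering before the crossing.
(c) Entailed — 'watch' is an activity; 'was watching' entails that some watching happened, so 'watched' holds.
(d) Not entailed — the narrative places the shattering before the crossing, not after.
(e) Not entailed — John shattered the flask, not the portrait; the portrait belongs to the watching event.

(a), (b), (c)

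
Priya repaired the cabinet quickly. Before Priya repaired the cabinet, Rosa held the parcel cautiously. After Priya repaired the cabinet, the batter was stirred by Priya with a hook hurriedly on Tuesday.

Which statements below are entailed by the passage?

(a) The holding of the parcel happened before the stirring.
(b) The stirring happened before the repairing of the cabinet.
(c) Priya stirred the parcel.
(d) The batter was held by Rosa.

(a)

(a) Entailed — the narrative places the holding before the stirring.
(b) Not entailed — the narrative places the repairing before the stirring, not after.
(c) Not entailed — Priya stirred the batter, not the parcel; the parcel belongs to the holding event.
(d) Not entailed — Rosa held the parcel, not the batter; the batter belongs to the stirring event.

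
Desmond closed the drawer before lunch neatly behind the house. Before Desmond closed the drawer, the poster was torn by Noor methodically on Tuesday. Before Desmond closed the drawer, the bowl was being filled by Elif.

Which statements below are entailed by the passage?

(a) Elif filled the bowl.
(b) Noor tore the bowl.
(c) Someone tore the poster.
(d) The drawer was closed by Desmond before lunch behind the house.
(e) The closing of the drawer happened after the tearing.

(a) Not entailed — 'was filling' is progressive on an accomplishment; it does not entail the completed 'filled'.
(b) Not entailed — Noor tore the poster, not the bowl; the bowl belongs to the filling event.
(c) Entailed — this follows by dropping conjuncts from the tearing event's description.
(d) Entailed — dropping 'neatly' leaves a sub-description the original still satisfies.
(e) Entailed — the narrative places the tearing before the closing.

(c), (d), (e)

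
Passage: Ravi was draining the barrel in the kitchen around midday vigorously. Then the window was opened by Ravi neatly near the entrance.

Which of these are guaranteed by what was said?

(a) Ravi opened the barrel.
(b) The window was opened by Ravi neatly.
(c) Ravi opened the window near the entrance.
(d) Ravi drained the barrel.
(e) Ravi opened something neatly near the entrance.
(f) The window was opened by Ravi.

(b), (c), (e), (f)

(a) Not entailed — Ravi opened the window, not the barrel; the barrel belongs to the draining event.
(b) Entailed — every conjunct here is already in the original opening event.
(c) Entailed — this follows by dropping conjuncts from the opening event's description.
(d) Not entailed — 'was draining' is progressive on an accomplishment; it does not entail the completed 'drained'.
(e) Entailed — generalizing the patient leaves a sub-description the original still satisfies.
(f) Entailed — the original entails any weakening of itself; this just drops 'near the entrance', 'neatly'.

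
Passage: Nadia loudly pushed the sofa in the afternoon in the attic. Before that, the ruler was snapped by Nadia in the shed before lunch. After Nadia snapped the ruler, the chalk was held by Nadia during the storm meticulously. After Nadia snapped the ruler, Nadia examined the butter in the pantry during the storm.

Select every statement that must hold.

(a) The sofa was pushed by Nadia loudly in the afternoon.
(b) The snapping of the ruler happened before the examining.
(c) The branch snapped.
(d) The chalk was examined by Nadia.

(a), (b)

(a) Entailed — this follows by dropping conjuncts from the pushing event's description.
(b) Entailed — the narrative places the snapping before the examining.
(c) Not entailed — the ruler is what snapped, not the branch.
(d) Not entailed — Nadia examined the butter, not the chalk; the chalk belongs to the holding event.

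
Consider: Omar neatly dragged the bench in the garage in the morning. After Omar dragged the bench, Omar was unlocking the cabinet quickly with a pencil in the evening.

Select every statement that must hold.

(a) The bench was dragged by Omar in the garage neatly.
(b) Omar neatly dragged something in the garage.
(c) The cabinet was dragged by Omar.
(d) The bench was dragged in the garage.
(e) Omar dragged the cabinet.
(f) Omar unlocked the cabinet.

(a), (b), (d)

(a) Entailed — this follows by dropping conjuncts from the dragging event's description.
(b) Entailed — the original entails any weakening of itself; this just drops 'in the morning' and generalizes the patient.
(c) Not entailed — Omar dragged the bench, not the cabinet; the cabinet belongs to the unlocking event.
(d) Entailed — this follows by dropping conjuncts from the dragging event's description.
(e) Not entailed — Omar dragged the bench, not the cabinet; the cabinet belongs to the unlocking event.
(f) Not entailed — 'was unlocking' is progressive on an accomplishment; it does not entail the completed 'unlocked'.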